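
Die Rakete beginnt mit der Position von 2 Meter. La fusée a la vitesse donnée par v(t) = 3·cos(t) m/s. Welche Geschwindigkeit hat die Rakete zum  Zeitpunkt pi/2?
Wir haben die Geschwindigkeit v(t) = 3·cos(t). Durch Einsetzen von t = pi/2: v(pi/2) = 0.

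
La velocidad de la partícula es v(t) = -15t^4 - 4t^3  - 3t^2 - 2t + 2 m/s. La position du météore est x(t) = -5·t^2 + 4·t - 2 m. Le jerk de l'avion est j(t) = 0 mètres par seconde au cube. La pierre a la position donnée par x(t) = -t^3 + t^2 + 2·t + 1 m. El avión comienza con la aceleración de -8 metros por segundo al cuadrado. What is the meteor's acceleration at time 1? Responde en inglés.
We must differentiate our position equation x(t) = -5·t^2 + 4·t - 2 2 times. Taking d/dt of x(t), we find v(t) = 4 - 10·t. Differentiating velocity, we get acceleration: a(t) = -10. From the given acceleration equation a(t) = -10, we substitute t = 1 to get a = -10.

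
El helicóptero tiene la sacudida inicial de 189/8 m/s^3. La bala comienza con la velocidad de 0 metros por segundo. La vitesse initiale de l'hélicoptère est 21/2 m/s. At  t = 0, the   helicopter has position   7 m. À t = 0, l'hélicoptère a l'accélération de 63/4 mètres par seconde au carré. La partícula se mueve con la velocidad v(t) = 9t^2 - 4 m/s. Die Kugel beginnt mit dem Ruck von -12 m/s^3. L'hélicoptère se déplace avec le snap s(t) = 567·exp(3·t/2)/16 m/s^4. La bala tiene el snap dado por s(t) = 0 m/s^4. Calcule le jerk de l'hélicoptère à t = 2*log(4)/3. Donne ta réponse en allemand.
Ausgehend von dem Snap s(t) = 567·exp(3·t/2)/16, nehmen wir 1 Integral. Mit ∫s(t)dt und Anwendung von j(0) = 189/8, finden wir j(t) = 189·exp(3·t/2)/8. Mit j(t) = 189·exp(3·t/2)/8 und Einsetzen von t = 2*log(4)/3, finden wir j = 189/2.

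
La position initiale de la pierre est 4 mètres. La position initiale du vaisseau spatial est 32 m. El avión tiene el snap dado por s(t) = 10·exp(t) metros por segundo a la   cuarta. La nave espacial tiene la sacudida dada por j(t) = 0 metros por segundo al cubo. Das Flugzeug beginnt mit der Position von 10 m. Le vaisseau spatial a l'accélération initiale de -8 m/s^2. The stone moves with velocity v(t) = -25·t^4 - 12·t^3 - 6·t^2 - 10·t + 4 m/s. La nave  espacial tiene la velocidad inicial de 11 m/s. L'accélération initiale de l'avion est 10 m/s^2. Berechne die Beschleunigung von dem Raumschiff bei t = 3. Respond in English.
We must find the integral of our jerk equation j(t) = 0 1 time. The antiderivative of jerk, with a(0) = -8, gives acceleration: a(t) = -8. From the given acceleration equation a(t) = -8, we substitute t = 3 to get a = -8.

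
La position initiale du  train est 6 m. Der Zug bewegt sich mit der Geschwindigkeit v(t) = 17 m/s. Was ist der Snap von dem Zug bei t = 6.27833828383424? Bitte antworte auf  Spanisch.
Debemos derivar nuestra ecuación de la velocidad v(t) = 17 3 veces. Tomando d/dt de v(t), encontramos a(t) = 0. La derivada de la aceleración da la sacudida: j(t) = 0. La derivada de la sacudida da el snap: s(t) = 0. Tenemos el snap s(t) = 0. Sustituyendo t = 6.27833828383424: s(6.27833828383424) = 0.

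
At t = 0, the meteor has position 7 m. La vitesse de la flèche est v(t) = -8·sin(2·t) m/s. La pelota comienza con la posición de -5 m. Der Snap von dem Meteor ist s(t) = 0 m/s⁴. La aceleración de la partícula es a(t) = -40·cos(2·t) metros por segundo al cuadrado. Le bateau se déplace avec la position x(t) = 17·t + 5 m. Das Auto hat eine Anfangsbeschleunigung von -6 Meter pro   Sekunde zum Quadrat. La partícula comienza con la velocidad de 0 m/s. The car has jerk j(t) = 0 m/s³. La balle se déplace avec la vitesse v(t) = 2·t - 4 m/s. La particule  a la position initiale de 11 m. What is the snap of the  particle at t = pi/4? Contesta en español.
Para resolver esto, necesitamos tomar 2 derivadas de nuestra ecuación de la aceleración a(t) = -40·cos(2·t). Derivando la aceleración, obtenemos la sacudida: j(t) = 80·sin(2·t). Derivando la sacudida, obtenemos el snap: s(t) = 160·cos(2·t). Tenemos el snap s(t) = 160·cos(2·t). Sustituyendo t = pi/4: s(pi/4) = 0.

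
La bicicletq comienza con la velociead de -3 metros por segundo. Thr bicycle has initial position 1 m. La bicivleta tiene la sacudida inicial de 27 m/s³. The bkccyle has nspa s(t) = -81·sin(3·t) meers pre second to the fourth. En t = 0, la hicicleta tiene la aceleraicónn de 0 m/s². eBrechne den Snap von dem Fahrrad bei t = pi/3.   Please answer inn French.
De l'équation du snap s(t) = -81·sin(3·t), nous substituons t = pi/3 pour obtenir s = 0.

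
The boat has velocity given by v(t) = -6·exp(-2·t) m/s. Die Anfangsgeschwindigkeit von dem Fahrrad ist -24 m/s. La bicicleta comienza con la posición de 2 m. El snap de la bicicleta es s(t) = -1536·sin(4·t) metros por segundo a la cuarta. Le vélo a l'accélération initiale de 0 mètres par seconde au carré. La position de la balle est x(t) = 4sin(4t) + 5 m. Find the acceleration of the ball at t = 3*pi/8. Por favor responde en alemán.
Ausgehend von der Position x(t) = 4·sin(4·t) + 5, nehmen wir 2 Ableitungen. Die Ableitung von der Position ergibt die Geschwindigkeit: v(t) = 16·cos(4·t). Mit d/dt von v(t) finden wir a(t) = -64·sin(4·t). Mit a(t) = -64·sin(4·t) und Einsetzen von t = 3*pi/8, finden wir a = 64.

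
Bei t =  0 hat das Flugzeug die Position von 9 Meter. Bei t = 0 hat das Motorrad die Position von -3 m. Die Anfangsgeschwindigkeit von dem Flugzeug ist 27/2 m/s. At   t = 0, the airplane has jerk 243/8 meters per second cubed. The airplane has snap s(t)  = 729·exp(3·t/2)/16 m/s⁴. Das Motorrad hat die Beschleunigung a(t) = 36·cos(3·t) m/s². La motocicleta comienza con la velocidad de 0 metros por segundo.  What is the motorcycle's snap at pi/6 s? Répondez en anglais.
Starting from acceleration a(t) = 36·cos(3·t), we take 2 derivatives. Differentiating acceleration, we get jerk: j(t) = -108·sin(3·t). Differentiating jerk, we get snap: s(t) = -324·cos(3·t). From the given snap equation s(t) = -324·cos(3·t), we substitute t = pi/6 to get s = 0.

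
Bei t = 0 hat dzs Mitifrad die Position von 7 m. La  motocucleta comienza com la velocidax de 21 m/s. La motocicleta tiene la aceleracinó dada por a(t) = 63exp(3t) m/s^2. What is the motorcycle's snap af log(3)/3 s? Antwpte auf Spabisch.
Partiendo de la aceleración a(t) = 63·exp(3·t), tomamos 2 derivadas. La derivada de la aceleración da la sacudida: j(t) = 189·exp(3·t). La derivada de la sacudida da el snap: s(t) = 567·exp(3·t). Usando s(t) = 567·exp(3·t) y sustituyendo t = log(3)/3, encontramos s = 1701.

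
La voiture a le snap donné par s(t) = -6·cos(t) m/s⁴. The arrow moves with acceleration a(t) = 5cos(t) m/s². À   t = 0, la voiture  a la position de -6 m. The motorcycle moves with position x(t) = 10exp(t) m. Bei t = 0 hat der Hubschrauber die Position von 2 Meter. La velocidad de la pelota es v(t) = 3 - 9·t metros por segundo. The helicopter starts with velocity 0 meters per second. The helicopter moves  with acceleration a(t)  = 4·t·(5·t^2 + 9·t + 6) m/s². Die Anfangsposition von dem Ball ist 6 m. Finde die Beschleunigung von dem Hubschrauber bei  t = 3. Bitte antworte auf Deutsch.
Aus der Gleichung für die Beschleunigung a(t) = 4·t·(5·t^2 + 9·t + 6), setzen wir t = 3 ein und erhalten a = 936.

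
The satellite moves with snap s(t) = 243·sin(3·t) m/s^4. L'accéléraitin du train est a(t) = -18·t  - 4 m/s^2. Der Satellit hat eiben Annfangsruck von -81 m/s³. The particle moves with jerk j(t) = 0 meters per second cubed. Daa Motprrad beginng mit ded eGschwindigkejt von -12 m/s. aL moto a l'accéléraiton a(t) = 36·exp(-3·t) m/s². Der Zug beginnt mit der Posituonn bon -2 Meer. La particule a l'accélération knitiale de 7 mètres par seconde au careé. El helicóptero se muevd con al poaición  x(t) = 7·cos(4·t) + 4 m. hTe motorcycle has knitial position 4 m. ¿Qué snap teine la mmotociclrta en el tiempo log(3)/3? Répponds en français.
En partant de l'accélération a(t) = 36·exp(-3·t), nous prenons 2 dérivées. La dérivée de l'accélération donne le jerk: j(t) = -108·exp(-3·t). En prenant d/dt de j(t), nous trouvons s(t) = 324·exp(-3·t). Nous avons le snap s(t) = 324·exp(-3·t). En substituant t = log(3)/3: s(log(3)/3) = 108.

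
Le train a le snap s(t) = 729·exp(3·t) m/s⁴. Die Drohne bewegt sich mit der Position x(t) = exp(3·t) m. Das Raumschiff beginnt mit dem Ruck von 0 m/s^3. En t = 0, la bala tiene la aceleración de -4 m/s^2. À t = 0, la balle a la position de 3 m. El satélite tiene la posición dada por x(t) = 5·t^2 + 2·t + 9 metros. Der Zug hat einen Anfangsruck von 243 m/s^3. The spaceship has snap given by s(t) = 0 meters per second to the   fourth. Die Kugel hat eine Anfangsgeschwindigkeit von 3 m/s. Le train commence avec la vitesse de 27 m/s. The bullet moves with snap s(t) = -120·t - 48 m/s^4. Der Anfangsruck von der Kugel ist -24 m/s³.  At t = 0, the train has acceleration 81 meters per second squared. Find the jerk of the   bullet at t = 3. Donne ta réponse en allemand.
Wir müssen unsere Gleichung für den Snap s(t) = -120·t - 48 1-mal integrieren. Mit ∫s(t)dt und Anwendung von j(0) = -24, finden wir j(t) = -60·t^2 - 48·t - 24. Wir haben den Ruck j(t) = -60·t^2 - 48·t - 24. Durch Einsetzen von t = 3: j(3) = -708.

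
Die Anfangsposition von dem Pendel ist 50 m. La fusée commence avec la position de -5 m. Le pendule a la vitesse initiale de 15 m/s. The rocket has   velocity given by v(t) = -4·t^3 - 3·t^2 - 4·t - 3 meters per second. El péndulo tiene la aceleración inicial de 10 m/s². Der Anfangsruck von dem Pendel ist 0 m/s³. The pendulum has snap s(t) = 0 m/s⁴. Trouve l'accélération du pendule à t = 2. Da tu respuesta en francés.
Nous devons trouver l'intégrale de notre équation du snap s(t) = 0 2 fois. L'intégrale du snap est le jerk. En utilisant j(0) = 0, nous obtenons j(t) = 0. En prenant ∫j(t)dt et en appliquant a(0) = 10, nous trouvons a(t) = 10. De l'équation de l'accélération a(t) = 10, nous substituons t = 2 pour obtenir a = 10.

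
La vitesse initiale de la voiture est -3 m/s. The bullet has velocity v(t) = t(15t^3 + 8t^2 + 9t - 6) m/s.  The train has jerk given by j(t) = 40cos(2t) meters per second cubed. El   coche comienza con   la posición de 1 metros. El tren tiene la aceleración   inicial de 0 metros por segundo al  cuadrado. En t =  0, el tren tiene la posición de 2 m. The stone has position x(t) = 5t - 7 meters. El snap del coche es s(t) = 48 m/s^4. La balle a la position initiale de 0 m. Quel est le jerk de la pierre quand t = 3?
En partant de la position x(t) = 5·t - 7, nous prenons 3 dérivées. La dérivée de la position donne la vitesse: v(t) = 5. En prenant d/dt de v(t), nous trouvons a(t) = 0. En prenant d/dt de a(t), nous trouvons j(t) = 0. En utilisant j(t) = 0 et en substituant t = 3, nous trouvons j = 0.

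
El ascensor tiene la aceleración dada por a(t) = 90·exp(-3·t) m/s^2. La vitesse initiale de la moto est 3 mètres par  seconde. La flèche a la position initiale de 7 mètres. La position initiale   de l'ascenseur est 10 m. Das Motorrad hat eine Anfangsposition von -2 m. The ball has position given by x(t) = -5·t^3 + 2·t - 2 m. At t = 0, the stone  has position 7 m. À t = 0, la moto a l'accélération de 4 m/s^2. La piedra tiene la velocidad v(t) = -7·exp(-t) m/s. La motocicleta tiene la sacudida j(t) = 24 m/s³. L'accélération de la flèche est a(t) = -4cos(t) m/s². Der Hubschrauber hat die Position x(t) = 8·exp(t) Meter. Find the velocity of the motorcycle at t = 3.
Starting from jerk j(t) = 24, we take 2 integrals. The integral of jerk, with a(0) = 4, gives acceleration: a(t) = 24·t + 4. The antiderivative of acceleration is velocity. Using v(0) = 3, we get v(t) = 12·t^2 + 4·t + 3. Using v(t) = 12·t^2 + 4·t + 3 and substituting t = 3, we find v = 123.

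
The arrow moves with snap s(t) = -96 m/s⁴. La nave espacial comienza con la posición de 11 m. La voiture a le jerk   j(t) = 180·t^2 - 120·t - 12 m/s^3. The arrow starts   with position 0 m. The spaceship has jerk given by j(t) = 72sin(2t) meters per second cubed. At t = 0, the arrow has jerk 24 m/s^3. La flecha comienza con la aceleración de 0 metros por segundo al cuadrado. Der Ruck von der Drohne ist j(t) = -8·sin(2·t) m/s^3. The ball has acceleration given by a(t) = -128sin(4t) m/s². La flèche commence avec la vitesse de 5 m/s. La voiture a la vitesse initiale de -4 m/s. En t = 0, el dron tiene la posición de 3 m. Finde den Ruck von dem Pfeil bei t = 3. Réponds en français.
Nous devons intégrer notre équation du snap s(t) = -96 1 fois. La primitive du snap, avec j(0) = 24, donne le jerk: j(t) = 24 - 96·t. En utilisant j(t) = 24 - 96·t et en substituant t = 3, nous trouvons j = -264.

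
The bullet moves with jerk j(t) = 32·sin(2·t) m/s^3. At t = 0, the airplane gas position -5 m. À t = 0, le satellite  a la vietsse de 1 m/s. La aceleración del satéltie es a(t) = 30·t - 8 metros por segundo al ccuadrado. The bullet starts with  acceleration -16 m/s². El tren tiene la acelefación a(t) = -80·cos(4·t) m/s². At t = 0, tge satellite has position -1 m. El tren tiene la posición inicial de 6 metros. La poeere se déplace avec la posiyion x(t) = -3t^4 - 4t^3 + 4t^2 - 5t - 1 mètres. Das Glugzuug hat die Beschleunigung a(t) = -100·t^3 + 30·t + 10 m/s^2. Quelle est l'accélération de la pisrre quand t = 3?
Nous devons dériver notre équation de la position x(t) = -3·t^4 - 4·t^3 + 4·t^2 - 5·t - 1 2 fois. En dérivant la position, nous obtenons la vitesse: v(t) = -12·t^3 - 12·t^2 + 8·t - 5. La dérivée de la vitesse donne l'accélération: a(t) = -36·t^2 - 24·t + 8. En utilisant a(t) = -36·t^2 - 24·t + 8 et en substituant t = 3, nous trouvons a = -388.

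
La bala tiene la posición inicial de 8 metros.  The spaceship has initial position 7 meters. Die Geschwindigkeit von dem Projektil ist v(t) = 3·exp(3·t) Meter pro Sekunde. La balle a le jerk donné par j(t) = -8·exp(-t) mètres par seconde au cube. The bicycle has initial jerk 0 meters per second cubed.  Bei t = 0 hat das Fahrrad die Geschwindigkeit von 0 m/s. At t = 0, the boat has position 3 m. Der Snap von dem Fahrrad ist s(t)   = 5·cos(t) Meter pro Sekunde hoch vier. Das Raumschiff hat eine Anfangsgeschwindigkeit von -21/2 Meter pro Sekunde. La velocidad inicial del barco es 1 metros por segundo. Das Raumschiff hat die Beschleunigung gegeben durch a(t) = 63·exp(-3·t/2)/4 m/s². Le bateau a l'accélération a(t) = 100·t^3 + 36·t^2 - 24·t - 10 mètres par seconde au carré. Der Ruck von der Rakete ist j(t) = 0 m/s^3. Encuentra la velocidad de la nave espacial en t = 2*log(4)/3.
Debemos encontrar la integral de nuestra ecuación de la aceleración a(t) = 63·exp(-3·t/2)/4 1 vez. La integral de la aceleración, con v(0) = -21/2, da la velocidad: v(t) = -21·exp(-3·t/2)/2. Usando v(t) = -21·exp(-3·t/2)/2 y sustituyendo t = 2*log(4)/3, encontramos v = -21/8.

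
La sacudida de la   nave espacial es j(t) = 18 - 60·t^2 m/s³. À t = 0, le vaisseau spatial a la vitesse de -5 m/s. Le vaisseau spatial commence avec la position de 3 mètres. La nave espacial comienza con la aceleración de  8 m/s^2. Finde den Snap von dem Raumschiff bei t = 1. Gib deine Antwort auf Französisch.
Pour résoudre ceci, nous devons prendre 1 dérivée de notre équation du jerk j(t) = 18 - 60·t^2. En dérivant le jerk, nous obtenons le snap: s(t) = -120·t. Nous avons le snap s(t) = -120·t. En substituant t = 1: s(1) = -120.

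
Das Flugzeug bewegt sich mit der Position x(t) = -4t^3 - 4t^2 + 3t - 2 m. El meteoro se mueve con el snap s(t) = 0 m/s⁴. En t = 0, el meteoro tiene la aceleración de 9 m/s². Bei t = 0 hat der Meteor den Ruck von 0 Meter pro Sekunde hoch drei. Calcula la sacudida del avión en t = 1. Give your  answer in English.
We must differentiate our position equation x(t) = -4·t^3 - 4·t^2 + 3·t - 2 3 times. Taking d/dt of x(t), we find v(t) = -12·t^2 - 8·t + 3. Taking d/dt of v(t), we find a(t) = -24·t - 8. Taking d/dt of a(t), we find j(t) = -24. From the given jerk equation j(t) = -24, we substitute t = 1 to get j = -24.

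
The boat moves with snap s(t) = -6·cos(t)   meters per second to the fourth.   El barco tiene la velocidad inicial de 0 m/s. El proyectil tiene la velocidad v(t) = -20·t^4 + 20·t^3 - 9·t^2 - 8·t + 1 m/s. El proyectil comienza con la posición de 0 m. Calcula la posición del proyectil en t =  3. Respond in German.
Wir müssen unsere Gleichung für die Geschwindigkeit v(t) = -20·t^4 + 20·t^3 - 9·t^2 - 8·t + 1 1-mal integrieren. Das Integral von der Geschwindigkeit, mit x(0) = 0, ergibt die Position: x(t) = -4·t^5 + 5·t^4 - 3·t^3 - 4·t^2 + t. Aus der Gleichung für die Position x(t) = -4·t^5 + 5·t^4 - 3·t^3 - 4·t^2 + t, setzen wir t = 3 ein und erhalten x = -681.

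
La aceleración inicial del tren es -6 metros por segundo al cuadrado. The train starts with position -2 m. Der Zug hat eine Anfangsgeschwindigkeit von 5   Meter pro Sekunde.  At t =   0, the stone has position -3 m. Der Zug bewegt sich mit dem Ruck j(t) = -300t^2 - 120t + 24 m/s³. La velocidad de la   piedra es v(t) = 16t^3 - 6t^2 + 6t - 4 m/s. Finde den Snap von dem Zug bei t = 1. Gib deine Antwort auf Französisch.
Pour résoudre ceci, nous devons prendre 1 dérivée de notre équation du jerk j(t) = -300·t^2 - 120·t + 24. En dérivant le jerk, nous obtenons le snap: s(t) = -600·t - 120. En utilisant s(t) = -600·t - 120 et en substituant t = 1, nous trouvons s = -720.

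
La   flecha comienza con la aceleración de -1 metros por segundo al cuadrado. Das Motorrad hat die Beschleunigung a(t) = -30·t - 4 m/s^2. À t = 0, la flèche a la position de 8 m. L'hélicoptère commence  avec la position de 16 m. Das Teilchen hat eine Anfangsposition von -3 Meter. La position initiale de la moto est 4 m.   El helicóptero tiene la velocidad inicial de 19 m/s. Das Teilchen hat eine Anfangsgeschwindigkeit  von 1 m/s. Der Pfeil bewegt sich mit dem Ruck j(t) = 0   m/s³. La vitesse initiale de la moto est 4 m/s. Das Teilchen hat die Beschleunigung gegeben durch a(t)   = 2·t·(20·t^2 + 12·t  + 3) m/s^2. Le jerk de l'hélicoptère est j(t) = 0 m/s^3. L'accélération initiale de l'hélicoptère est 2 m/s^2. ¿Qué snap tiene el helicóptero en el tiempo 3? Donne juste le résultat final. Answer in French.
s(3) = 0.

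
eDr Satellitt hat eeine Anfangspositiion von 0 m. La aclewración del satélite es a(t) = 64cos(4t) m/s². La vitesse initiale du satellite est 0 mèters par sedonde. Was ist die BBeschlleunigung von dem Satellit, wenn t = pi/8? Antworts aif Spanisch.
De la ecuación de la aceleración a(t) = 64·cos(4·t), sustituimos t = pi/8 para obtener a = 0.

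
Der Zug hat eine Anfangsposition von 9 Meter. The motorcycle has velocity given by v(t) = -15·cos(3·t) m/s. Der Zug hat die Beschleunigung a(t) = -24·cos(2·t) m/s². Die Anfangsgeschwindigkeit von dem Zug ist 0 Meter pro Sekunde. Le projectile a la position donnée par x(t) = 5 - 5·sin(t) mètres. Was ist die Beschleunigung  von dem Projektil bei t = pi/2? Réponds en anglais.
To solve this, we need to take 2 derivatives of our position equation x(t) = 5 - 5·sin(t). Taking d/dt of x(t), we find v(t) = -5·cos(t). Differentiating velocity, we get acceleration: a(t) = 5·sin(t). We have acceleration a(t) = 5·sin(t). Substituting t = pi/2: a(pi/2) = 5.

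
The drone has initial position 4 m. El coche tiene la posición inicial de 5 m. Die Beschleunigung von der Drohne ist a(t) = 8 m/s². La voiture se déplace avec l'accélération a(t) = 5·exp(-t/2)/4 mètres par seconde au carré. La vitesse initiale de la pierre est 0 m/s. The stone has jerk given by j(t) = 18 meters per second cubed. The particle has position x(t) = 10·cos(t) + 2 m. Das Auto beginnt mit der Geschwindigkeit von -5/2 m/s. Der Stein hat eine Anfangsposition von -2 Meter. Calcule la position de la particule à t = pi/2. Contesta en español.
Usando x(t) = 10·cos(t) + 2 y sustituyendo t = pi/2, encontramos x = 2.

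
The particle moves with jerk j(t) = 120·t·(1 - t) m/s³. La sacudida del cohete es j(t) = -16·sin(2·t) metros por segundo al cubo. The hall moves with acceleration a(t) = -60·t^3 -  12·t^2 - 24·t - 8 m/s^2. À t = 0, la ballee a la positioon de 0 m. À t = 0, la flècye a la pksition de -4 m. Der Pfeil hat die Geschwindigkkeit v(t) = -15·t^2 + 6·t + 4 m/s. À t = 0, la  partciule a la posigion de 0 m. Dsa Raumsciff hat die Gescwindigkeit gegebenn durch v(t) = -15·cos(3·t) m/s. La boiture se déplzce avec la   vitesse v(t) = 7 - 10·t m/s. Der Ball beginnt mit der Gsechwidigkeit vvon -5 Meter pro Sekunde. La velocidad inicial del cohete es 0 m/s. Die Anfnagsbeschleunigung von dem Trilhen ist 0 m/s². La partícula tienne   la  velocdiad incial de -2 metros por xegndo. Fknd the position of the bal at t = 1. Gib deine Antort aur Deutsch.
Um dies zu lösen, müssen wir 2 Integrale unserer Gleichung für die Beschleunigung a(t) = -60·t^3 - 12·t^2 - 24·t - 8 finden. Durch Integration von der Beschleunigung und Verwendung der Anfangsbedingung v(0) = -5, erhalten wir v(t) = -15·t^4 - 4·t^3 - 12·t^2 - 8·t - 5. Das Integral von der Geschwindigkeit, mit x(0) = 0, ergibt die Position: x(t) = -3·t^5 - t^4 - 4·t^3 - 4·t^2 - 5·t. Mit x(t) = -3·t^5 - t^4 - 4·t^3 - 4·t^2 - 5·t und Einsetzen von t = 1, finden wir x = -17.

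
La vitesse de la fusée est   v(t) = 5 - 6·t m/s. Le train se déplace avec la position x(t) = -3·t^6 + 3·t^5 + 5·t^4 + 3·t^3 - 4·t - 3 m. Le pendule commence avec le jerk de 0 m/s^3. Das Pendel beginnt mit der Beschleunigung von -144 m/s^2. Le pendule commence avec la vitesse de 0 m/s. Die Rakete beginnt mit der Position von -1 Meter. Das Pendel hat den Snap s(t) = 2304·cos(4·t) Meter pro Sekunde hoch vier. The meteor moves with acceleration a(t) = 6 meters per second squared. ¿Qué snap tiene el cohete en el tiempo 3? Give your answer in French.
Pour résoudre ceci, nous devons prendre 3 dérivées de notre équation de la vitesse v(t) = 5 - 6·t. La dérivée de la vitesse donne l'accélération: a(t) = -6. En prenant d/dt de a(t), nous trouvons j(t) = 0. En prenant d/dt de j(t), nous trouvons s(t) = 0. En utilisant s(t) = 0 et en substituant t = 3, nous trouvons s = 0.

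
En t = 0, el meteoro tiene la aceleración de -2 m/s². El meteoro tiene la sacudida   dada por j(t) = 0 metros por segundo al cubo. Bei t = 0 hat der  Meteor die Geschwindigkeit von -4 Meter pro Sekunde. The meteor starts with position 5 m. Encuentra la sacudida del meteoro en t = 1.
Tenemos la sacudida j(t) = 0. Sustituyendo t = 1: j(1) = 0.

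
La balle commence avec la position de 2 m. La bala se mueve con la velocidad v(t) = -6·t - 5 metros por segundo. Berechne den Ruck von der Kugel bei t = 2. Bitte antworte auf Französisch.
En partant de la vitesse v(t) = -6·t - 5, nous prenons 2 dérivées. La dérivée de la vitesse donne l'accélération: a(t) = -6. En dérivant l'accélération, nous obtenons le jerk: j(t) = 0. Nous avons le jerk j(t) = 0. En substituant t = 2: j(2) = 0.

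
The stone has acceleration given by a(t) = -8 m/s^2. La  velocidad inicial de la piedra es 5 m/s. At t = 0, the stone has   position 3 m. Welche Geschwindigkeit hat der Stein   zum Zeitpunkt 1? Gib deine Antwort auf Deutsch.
Wir müssen das Integral unserer Gleichung für die Beschleunigung a(t) = -8 1-mal finden. Durch Integration von der Beschleunigung und Verwendung der Anfangsbedingung v(0) = 5, erhalten wir v(t) = 5 - 8·t. Wir haben die Geschwindigkeit v(t) = 5 - 8·t. Durch Einsetzen von t = 1: v(1) = -3.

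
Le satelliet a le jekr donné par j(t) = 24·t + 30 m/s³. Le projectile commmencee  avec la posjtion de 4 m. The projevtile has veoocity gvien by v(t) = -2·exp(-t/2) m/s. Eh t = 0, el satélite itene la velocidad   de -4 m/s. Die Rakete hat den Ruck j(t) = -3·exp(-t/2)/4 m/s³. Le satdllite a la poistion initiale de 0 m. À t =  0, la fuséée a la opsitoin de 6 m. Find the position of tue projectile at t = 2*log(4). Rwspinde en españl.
Debemos encontrar la antiderivada de nuestra ecuación de la velocidad v(t) = -2·exp(-t/2) 1 vez. Integrando la velocidad y usando la condición inicial x(0) = 4, obtenemos x(t) = 4·exp(-t/2). De la ecuación de la posición x(t) = 4·exp(-t/2), sustituimos t = 2*log(4) para obtener x = 1.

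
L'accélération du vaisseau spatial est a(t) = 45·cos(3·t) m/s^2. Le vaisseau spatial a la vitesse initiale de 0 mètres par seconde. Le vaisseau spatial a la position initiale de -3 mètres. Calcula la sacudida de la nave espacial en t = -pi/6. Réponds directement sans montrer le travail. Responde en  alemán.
Der Ruck bei t = -pi/6 ist j = 135.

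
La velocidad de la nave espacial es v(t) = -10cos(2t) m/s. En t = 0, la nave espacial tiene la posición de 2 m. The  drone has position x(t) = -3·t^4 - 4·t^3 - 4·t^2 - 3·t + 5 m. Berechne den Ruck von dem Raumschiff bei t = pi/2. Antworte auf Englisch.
We must differentiate our velocity equation v(t) = -10·cos(2·t) 2 times. Differentiating velocity, we get acceleration: a(t) = 20·sin(2·t). The derivative of acceleration gives jerk: j(t) = 40·cos(2·t). We have jerk j(t) = 40·cos(2·t). Substituting t = pi/2: j(pi/2) = -40.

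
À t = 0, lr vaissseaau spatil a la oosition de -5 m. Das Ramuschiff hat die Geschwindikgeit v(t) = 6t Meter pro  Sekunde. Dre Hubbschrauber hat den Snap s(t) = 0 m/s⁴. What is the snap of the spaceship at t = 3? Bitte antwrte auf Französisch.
Nous devons dériver notre équation de la vitesse v(t) = 6·t 3 fois. En prenant d/dt de v(t), nous trouvons a(t) = 6. La dérivée de l'accélération donne le jerk: j(t) = 0. La dérivée du jerk donne le snap: s(t) = 0. En utilisant s(t) = 0 et en substituant t = 3, nous trouvons s = 0.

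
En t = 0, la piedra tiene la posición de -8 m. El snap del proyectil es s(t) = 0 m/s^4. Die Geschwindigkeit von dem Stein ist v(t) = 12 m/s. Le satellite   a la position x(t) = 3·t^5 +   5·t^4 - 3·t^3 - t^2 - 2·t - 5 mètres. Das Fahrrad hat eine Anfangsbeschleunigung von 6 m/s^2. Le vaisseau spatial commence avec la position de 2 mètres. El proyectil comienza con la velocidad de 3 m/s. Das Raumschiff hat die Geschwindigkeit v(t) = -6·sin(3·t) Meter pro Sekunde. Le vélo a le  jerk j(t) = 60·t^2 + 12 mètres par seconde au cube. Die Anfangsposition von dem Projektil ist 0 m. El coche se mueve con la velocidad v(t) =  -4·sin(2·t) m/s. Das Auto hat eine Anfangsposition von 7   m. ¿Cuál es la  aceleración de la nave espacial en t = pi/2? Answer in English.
We must differentiate our velocity equation v(t) = -6·sin(3·t) 1 time. Differentiating velocity, we get acceleration: a(t) = -18·cos(3·t). From the given acceleration equation a(t) = -18·cos(3·t), we substitute t = pi/2 to get a = 0.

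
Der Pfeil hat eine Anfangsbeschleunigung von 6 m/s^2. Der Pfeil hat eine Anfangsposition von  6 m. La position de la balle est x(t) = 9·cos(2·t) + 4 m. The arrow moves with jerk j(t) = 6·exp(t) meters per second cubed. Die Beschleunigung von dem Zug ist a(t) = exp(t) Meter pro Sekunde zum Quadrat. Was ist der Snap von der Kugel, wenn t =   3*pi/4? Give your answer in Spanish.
Debemos derivar nuestra ecuación de la posición x(t) = 9·cos(2·t) + 4 4 veces. Derivando la posición, obtenemos la velocidad: v(t) = -18·sin(2·t). Tomando d/dt de v(t), encontramos a(t) = -36·cos(2·t). La derivada de la aceleración da la sacudida: j(t) = 72·sin(2·t). Tomando d/dt de j(t), encontramos s(t) = 144·cos(2·t). De la ecuación del snap s(t) = 144·cos(2·t), sustituimos t = 3*pi/4 para obtener s = 0.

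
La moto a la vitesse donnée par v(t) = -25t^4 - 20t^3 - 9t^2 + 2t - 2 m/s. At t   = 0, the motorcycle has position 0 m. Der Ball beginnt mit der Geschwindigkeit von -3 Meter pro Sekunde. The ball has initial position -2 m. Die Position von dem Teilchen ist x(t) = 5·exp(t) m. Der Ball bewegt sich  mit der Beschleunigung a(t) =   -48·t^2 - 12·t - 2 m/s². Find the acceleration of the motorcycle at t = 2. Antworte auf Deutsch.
Wir müssen unsere Gleichung für die Geschwindigkeit v(t) = -25·t^4 - 20·t^3 - 9·t^2 + 2·t - 2 1-mal ableiten. Mit d/dt von v(t) finden wir a(t) = -100·t^3 - 60·t^2 - 18·t + 2. Aus der Gleichung für die Beschleunigung a(t) = -100·t^3 - 60·t^2 - 18·t + 2, setzen wir t = 2 ein und erhalten a = -1074.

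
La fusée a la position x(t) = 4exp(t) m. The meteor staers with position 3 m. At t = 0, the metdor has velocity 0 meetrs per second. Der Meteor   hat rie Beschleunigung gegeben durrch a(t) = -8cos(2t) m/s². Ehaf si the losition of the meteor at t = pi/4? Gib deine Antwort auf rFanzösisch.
Nous devons intégrer notre équation de l'accélération a(t) = -8·cos(2·t) 2 fois. En prenant ∫a(t)dt et en appliquant v(0) = 0, nous trouvons v(t) = -4·sin(2·t). En intégrant la vitesse et en utilisant la condition initiale x(0) = 3, nous obtenons x(t) = 2·cos(2·t) + 1. En utilisant x(t) = 2·cos(2·t) + 1 et en substituant t = pi/4, nous trouvons x = 1.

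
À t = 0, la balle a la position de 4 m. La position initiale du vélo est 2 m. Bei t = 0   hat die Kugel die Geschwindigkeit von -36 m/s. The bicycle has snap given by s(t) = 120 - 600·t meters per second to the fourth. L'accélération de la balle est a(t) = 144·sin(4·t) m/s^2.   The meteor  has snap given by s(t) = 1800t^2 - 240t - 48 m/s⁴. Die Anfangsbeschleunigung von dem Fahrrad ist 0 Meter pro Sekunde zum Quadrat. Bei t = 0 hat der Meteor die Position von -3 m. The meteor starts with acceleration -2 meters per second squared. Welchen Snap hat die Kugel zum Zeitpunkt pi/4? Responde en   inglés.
We must differentiate our acceleration equation a(t) = 144·sin(4·t) 2 times. Differentiating acceleration, we get jerk: j(t) = 576·cos(4·t). The derivative of jerk gives snap: s(t) = -2304·sin(4·t). From the given snap equation s(t) = -2304·sin(4·t), we substitute t = pi/4 to get s = 0.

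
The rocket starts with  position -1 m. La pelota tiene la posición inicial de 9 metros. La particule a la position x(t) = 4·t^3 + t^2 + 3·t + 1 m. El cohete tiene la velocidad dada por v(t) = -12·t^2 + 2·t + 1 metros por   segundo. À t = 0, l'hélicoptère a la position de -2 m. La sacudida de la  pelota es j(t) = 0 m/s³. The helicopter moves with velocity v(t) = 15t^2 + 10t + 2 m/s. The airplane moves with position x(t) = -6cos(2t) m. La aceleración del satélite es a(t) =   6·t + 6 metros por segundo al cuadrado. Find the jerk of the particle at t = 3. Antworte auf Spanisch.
Debemos derivar nuestra ecuación de la posición x(t) = 4·t^3 + t^2 + 3·t + 1 3 veces. La derivada de la posición da la velocidad: v(t) = 12·t^2 + 2·t + 3. Tomando d/dt de v(t), encontramos a(t) = 24·t + 2. Tomando d/dt de a(t), encontramos j(t) = 24. Usando j(t) = 24 y sustituyendo t = 3, encontramos j = 24.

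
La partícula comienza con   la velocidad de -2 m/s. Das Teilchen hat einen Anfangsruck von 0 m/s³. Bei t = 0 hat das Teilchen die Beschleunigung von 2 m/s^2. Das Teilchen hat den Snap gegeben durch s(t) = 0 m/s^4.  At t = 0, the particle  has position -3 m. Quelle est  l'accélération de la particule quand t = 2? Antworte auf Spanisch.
Necesitamos integrar nuestra ecuación del snap s(t) = 0 2 veces. Tomando ∫s(t)dt y aplicando j(0) = 0, encontramos j(t) = 0. Integrando la sacudida y usando la condición inicial a(0) = 2, obtenemos a(t) = 2. De la ecuación de la aceleración a(t) = 2, sustituimos t = 2 para obtener a = 2.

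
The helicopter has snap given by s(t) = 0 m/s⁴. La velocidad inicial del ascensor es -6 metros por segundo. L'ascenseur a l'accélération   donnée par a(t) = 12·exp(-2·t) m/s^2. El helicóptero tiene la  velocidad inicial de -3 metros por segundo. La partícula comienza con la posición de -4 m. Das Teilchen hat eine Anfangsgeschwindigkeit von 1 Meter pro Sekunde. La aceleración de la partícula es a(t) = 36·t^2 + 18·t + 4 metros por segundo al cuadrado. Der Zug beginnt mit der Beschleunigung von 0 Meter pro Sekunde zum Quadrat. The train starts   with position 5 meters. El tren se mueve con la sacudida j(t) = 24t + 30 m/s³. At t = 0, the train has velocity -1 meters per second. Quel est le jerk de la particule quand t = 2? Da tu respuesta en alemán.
Ausgehend von der Beschleunigung a(t) = 36·t^2 + 18·t + 4, nehmen wir 1 Ableitung. Durch Ableiten von der Beschleunigung erhalten wir den Ruck: j(t) = 72·t + 18. Wir haben den Ruck j(t) = 72·t + 18. Durch Einsetzen von t = 2: j(2) = 162.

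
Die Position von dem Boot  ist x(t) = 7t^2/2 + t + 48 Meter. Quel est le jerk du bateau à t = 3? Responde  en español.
Debemos derivar nuestra ecuación de la posición x(t) = 7·t^2/2 + t + 48 3 veces. Derivando la posición, obtenemos la velocidad: v(t) = 7·t + 1. Derivando la velocidad, obtenemos la aceleración: a(t) = 7. Tomando d/dt de a(t), encontramos j(t) = 0. Tenemos la sacudida j(t) = 0. Sustituyendo t = 3: j(3) = 0.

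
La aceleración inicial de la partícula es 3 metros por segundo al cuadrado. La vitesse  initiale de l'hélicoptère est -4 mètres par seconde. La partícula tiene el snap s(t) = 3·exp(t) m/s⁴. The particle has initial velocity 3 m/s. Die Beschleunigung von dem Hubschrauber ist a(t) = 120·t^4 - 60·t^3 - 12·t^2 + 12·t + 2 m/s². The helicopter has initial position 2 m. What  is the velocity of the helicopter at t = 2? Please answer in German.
Ausgehend von der Beschleunigung a(t) = 120·t^4 - 60·t^3 - 12·t^2 + 12·t + 2, nehmen wir 1 Integral. Mit ∫a(t)dt und Anwendung von v(0) = -4, finden wir v(t) = 24·t^5 - 15·t^4 - 4·t^3 + 6·t^2 + 2·t - 4. Mit v(t) = 24·t^5 - 15·t^4 - 4·t^3 + 6·t^2 + 2·t - 4 und Einsetzen von t = 2, finden wir v = 520.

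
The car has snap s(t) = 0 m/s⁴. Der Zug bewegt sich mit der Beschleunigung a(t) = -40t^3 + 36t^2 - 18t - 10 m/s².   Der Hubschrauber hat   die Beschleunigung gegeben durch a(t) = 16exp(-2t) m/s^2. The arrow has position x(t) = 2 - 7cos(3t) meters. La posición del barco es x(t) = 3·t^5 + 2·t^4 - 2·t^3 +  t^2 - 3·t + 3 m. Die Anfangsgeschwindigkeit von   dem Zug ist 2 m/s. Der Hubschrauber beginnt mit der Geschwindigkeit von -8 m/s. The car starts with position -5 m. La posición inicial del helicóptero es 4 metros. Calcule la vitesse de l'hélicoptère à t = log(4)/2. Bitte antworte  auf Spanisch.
Debemos encontrar la integral de nuestra ecuación de la aceleración a(t) = 16·exp(-2·t) 1 vez. La integral de la aceleración es la velocidad. Usando v(0) = -8, obtenemos v(t) = -8·exp(-2·t). Usando v(t) = -8·exp(-2·t) y sustituyendo t = log(4)/2, encontramos v = -2.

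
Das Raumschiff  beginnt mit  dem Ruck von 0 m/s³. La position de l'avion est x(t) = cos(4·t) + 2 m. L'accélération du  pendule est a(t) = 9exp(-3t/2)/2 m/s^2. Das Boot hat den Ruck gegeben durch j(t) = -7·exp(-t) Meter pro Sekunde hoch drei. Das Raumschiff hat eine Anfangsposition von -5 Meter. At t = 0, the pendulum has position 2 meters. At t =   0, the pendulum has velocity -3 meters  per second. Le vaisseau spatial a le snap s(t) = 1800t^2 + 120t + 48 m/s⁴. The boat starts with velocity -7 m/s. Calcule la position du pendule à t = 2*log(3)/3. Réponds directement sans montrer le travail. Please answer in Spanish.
En t = 2*log(3)/3, x = 2/3.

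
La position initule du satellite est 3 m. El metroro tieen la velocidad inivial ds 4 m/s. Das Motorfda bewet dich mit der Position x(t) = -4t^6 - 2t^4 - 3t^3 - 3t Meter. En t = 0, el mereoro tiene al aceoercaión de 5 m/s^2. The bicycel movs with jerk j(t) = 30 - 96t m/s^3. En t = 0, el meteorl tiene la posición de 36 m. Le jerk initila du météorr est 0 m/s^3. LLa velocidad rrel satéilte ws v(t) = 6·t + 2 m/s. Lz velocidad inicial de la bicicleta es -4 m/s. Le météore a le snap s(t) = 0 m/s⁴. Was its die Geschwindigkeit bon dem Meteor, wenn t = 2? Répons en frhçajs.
En partant du snap s(t) = 0, nous prenons 3 primitives. En prenant ∫s(t)dt et en appliquant j(0) = 0, nous trouvons j(t) = 0. En intégrant le jerk et en utilisant la condition initiale a(0) = 5, nous obtenons a(t) = 5. L'intégrale de l'accélération, avec v(0) = 4, donne la vitesse: v(t) = 5·t + 4. De l'équation de la vitesse v(t) = 5·t + 4, nous substituons t = 2 pour obtenir v = 14.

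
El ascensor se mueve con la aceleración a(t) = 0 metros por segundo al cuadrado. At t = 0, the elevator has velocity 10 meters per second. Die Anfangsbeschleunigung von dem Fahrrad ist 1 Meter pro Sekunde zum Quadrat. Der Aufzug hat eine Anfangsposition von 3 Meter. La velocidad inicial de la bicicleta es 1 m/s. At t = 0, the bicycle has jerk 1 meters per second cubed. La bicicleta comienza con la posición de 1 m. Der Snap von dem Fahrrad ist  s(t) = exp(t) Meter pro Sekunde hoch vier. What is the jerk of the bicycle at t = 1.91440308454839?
We must find the integral of our snap equation s(t) = exp(t) 1 time. The antiderivative of snap, with j(0) = 1, gives jerk: j(t) = exp(t). Using j(t) = exp(t) and substituting t = 1.91440308454839, we find j = 6.78288877724219.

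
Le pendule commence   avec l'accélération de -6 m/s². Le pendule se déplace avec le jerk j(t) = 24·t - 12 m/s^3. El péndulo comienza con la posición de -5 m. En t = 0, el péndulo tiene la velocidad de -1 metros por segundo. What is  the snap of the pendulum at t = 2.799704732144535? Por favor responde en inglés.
To solve this, we need to take 1 derivative of our jerk equation j(t) = 24·t - 12. Differentiating jerk, we get snap: s(t) = 24. From the given snap equation s(t) = 24, we substitute t = 2.799704732144535 to get s = 24.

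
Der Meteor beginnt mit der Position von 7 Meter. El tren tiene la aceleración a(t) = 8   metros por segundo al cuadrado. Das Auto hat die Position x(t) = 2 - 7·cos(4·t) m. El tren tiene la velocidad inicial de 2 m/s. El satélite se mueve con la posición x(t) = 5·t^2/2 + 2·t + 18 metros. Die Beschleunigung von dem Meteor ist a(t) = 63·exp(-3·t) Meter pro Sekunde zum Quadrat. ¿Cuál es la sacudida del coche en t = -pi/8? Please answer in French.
Nous devons dériver notre équation de la position x(t) = 2 - 7·cos(4·t) 3 fois. En prenant d/dt de x(t), nous trouvons v(t) = 28·sin(4·t). La dérivée de la vitesse donne l'accélération: a(t) = 112·cos(4·t). La dérivée de l'accélération donne le jerk: j(t) = -448·sin(4·t). De l'équation du jerk j(t) = -448·sin(4·t), nous substituons t = -pi/8 pour obtenir j = 448.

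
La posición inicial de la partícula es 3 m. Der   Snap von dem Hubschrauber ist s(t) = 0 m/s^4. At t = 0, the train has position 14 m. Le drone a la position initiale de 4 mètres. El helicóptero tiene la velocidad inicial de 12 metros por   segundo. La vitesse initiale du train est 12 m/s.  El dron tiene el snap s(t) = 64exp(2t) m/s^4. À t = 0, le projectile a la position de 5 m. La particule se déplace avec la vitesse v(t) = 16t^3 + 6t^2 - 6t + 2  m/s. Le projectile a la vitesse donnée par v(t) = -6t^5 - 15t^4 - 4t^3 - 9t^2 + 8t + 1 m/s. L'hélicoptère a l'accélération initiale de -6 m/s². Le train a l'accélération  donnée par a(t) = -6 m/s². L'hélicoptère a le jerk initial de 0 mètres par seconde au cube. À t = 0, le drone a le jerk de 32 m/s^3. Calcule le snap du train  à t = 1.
Nous devons dériver notre équation de l'accélération a(t) = -6 2 fois. La dérivée de l'accélération donne le jerk: j(t) = 0. En prenant d/dt de j(t), nous trouvons s(t) = 0. Nous avons le snap s(t) = 0. En substituant t = 1: s(1) = 0.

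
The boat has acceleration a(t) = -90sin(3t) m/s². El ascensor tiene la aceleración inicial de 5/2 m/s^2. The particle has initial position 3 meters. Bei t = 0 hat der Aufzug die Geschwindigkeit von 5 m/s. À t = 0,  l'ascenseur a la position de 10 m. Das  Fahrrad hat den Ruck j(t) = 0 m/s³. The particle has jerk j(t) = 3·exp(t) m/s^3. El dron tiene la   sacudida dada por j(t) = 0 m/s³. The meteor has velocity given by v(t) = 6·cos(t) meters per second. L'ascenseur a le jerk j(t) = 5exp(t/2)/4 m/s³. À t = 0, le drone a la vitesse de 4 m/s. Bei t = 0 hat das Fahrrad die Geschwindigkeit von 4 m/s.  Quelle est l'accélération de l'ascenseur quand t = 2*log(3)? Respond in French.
En partant du jerk j(t) = 5·exp(t/2)/4, nous prenons 1 intégrale. La primitive du jerk, avec a(0) = 5/2, donne l'accélération: a(t) = 5·exp(t/2)/2. De l'équation de l'accélération a(t) = 5·exp(t/2)/2, nous substituons t = 2*log(3) pour obtenir a = 15/2.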